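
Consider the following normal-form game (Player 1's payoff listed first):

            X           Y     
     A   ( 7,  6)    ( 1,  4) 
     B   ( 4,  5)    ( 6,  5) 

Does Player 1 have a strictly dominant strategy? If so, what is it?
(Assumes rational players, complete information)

No strictly dominant strategy exists for Player 1

Work:
A strategy strictly dominates another if it gives a strictly higher payoff against every opponent action. Compare each pair of P1's strategies column-by-column:
  A vs B: [7 vs 4, 1 vs 6] → A does not strictly dominate B (column Y: 1 ≤ 6)
  B vs A: [4 vs 7, 6 vs 1] → B does not strictly dominate A (column X: 4 ≤ 7)
No single strategy strictly dominates all others → no strictly dominant strategy.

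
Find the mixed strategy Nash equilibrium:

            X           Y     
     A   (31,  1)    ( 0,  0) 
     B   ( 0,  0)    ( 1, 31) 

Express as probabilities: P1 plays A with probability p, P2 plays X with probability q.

p = 0.9688, q = 0.0312

Work:
Find probabilities that make opponent indifferent:
P2 chooses q to make P1 indifferent between A and B
P1 chooses p to make P2 indifferent between X and Y
Mixed NE: P1 plays (A: 0.9688, B: 0.0312), P2 plays (X: 0.0312, Y: 0.9688)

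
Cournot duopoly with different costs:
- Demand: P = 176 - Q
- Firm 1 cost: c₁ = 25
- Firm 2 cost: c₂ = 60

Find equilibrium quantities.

q₁* = 62.0, q₂* = 27.0

Work:
Reaction: q₁ = (176 - 25 - q₂)/2
Reaction: q₂ = (176 - 60 - q₁)/2
Solve simultaneously:
q₁* = (176 - 2×25 + 60)/3 = 62.0
q₂* = (176 - 2×60 + 25)/3 = 27.0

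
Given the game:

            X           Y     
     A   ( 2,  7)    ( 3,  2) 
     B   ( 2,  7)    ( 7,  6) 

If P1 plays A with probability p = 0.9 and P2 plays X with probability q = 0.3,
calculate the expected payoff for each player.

E[P1] = 2.98, E[P2] = 3.78

Work:
E[P1] = p·q·π₁(A,X) + p·(1-q)·π₁(A,Y) + (1-p)·q·π₁(B,X) + (1-p)·(1-q)·π₁(B,Y)
= 0.9·0.3·2 + 0.9·0.7·3 + 0.1·0.3·2 + 0.1·0.7·7
= 2.98

E[P2] = 3.78 (similar calculation)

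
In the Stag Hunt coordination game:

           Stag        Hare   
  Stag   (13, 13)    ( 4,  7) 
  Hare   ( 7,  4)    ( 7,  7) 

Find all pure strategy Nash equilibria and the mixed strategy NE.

Pure NE: (Stag, Stag) and (Hare, Hare); Mixed NE: p = 0.3333, q = 0.3333

Work:
Check pure NE:
(Stag, Stag): (13, 13) - no unilateral deviation beneficial
(Hare, Hare): (7, 7) - no unilateral deviation beneficial
Mixed NE: P1 plays Stag with p = 0.3333, P2 plays Stag with q = 0.3333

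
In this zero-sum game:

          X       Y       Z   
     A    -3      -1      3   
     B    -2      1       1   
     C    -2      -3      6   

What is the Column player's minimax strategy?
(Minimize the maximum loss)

Column should play X, value = -2

Work:
Column player minimizes Row's maximum payoff:
Column X: max payoff to Row = -2
Column Y: max payoff to Row = 1
Column Z: max payoff to Row = 6
Minimum is -2, achieved by column X.
Minimax strategy: X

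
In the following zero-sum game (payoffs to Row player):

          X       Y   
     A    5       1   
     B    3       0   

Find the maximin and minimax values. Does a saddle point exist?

Maximin = 1, Minimax = 1, Saddle: True

Work:
Row minimums: [1, 0] → maximin = 1
Column maximums: [5, 1] → minimax = 1
Saddle point exists! Game value = 1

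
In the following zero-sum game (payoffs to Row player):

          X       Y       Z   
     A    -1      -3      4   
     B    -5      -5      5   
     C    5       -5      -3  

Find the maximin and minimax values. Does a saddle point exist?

Maximin = -3, Minimax = -3, Saddle: True

Work:
Row minimums: [-3, -5, -5] → maximin = -3
Column maximums: [5, -3, 5] → minimax = -3
Saddle point exists! Game value = -3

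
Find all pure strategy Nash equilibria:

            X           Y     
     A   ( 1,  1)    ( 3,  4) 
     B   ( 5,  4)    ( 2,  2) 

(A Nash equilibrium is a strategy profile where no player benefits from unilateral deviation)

Nash equilibrium: (A, Y), (B, X)

Work:
Best responses:
  P1 vs X: payoffs [1, 5] → best response B (payoff 5)
  P1 vs Y: payoffs [3, 2] → best response A (payoff 3)
  P2 vs A: payoffs [1, 4] → best response Y (payoff 4)
  P2 vs B: payoffs [4, 2] → best response X (payoff 4)
Mutual best responses: (A,Y), (B,X) → Nash equilibria.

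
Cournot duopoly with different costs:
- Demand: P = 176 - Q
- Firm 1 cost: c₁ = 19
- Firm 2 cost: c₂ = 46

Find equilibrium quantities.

q₁* = 61.33, q₂* = 34.33

Work:
Reaction: q₁ = (176 - 19 - q₂)/2
Reaction: q₂ = (176 - 46 - q₁)/2
Solve simultaneously:
q₁* = (176 - 2×19 + 46)/3 = 61.33
q₂* = (176 - 2×46 + 19)/3 = 34.33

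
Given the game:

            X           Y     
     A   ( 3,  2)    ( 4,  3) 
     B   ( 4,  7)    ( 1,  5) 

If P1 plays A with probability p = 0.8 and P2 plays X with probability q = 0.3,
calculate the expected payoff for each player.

E[P1] = 3.34, E[P2] = 3.28

Work:
E[P1] = p·q·π₁(A,X) + p·(1-q)·π₁(A,Y) + (1-p)·q·π₁(B,X) + (1-p)·(1-q)·π₁(B,Y)
= 0.8·0.3·3 + 0.8·0.7·4 + 0.2·0.3·4 + 0.2·0.7·1
= 3.34

E[P2] = 3.28 (similar calculation)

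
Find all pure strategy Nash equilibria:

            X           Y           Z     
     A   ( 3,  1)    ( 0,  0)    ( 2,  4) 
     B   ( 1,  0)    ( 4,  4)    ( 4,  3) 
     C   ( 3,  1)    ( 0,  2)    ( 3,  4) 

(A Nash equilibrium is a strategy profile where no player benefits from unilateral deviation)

Nash equilibrium: (B, Y)

Work:
Best responses:
  P1 vs X: payoffs [3, 1, 3] → best response A/C (payoff 3)
  P1 vs Y: payoffs [0, 4, 0] → best response B (payoff 4)
  P1 vs Z: payoffs [2, 4, 3] → best response B (payoff 4)
  P2 vs A: payoffs [1, 0, 4] → best response Z (payoff 4)
  P2 vs B: payoffs [0, 4, 3] → best response Y (payoff 4)
  P2 vs C: payoffs [1, 2, 4] → best response Z (payoff 4)
Mutual best responses: (B,Y) → Nash equilibria.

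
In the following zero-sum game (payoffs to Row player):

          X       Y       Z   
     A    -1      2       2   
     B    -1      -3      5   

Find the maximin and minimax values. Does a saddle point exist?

Maximin = -1, Minimax = -1, Saddle: True

Work:
Row minimums: [-1, -3] → maximin = -1
Column maximums: [-1, 2, 5] → minimax = -1
Saddle point exists! Game value = -1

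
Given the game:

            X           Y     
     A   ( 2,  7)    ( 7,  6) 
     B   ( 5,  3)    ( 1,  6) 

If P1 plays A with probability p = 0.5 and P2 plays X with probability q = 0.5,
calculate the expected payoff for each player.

E[P1] = 3.75, E[P2] = 5.5

Work:
E[P1] = p·q·π₁(A,X) + p·(1-q)·π₁(A,Y) + (1-p)·q·π₁(B,X) + (1-p)·(1-q)·π₁(B,Y)
= 0.5·0.5·2 + 0.5·0.5·7 + 0.5·0.5·5 + 0.5·0.5·1
= 3.75

E[P2] = 5.5 (similar calculation)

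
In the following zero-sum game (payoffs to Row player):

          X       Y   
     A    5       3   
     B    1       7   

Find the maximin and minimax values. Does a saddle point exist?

Maximin = 3, Minimax = 5, Saddle: False

Work:
Row minimums: [3, 1] → maximin = 3
Column maximums: [5, 7] → minimax = 5
No saddle point (maximin ≠ minimax). Mixed strategy needed.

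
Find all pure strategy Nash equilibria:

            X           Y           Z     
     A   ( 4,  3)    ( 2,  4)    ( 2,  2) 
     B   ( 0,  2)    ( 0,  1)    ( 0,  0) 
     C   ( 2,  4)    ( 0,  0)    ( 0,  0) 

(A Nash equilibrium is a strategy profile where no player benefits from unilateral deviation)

Nash equilibrium: (A, Y)

Work:
Best responses:
  P1 vs X: payoffs [4, 0, 2] → best response A (payoff 4)
  P1 vs Y: payoffs [2, 0, 0] → best response A (payoff 2)
  P1 vs Z: payoffs [2, 0, 0] → best response A (payoff 2)
  P2 vs A: payoffs [3, 4, 2] → best response Y (payoff 4)
  P2 vs B: payoffs [2, 1, 0] → best response X (payoff 2)
  P2 vs C: payoffs [4, 0, 0] → best response X (payoff 4)
Mutual best responses: (A,Y) → Nash equilibria.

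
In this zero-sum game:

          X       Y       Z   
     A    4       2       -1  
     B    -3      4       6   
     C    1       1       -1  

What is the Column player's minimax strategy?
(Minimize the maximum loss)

Column should play X or Y (all achieve the minimum), value = 4

Work:
Column player minimizes Row's maximum payoff:
Column X: max payoff to Row = 4
Column Y: max payoff to Row = 4
Column Z: max payoff to Row = 6
Minimum is 4, achieved by columns X, Y (tied).
Each of X or Y is a minimax strategy.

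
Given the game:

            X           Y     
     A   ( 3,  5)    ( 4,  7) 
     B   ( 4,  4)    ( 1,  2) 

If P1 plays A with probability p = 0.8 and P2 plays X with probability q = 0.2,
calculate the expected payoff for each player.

E[P1] = 3.36, E[P2] = 5.76

Work:
E[P1] = p·q·π₁(A,X) + p·(1-q)·π₁(A,Y) + (1-p)·q·π₁(B,X) + (1-p)·(1-q)·π₁(B,Y)
= 0.8·0.2·3 + 0.8·0.8·4 + 0.2·0.2·4 + 0.2·0.8·1
= 3.36

E[P2] = 5.76 (similar calculation)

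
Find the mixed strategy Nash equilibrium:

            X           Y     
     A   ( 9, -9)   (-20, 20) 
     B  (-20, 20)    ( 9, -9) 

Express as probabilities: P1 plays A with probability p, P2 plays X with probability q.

p = 0.5, q = 0.5

Work:
Find probabilities that make opponent indifferent:
P2 chooses q to make P1 indifferent between A and B
P1 chooses p to make P2 indifferent between X and Y
Mixed NE: P1 plays (A: 0.5, B: 0.5), P2 plays (X: 0.5, Y: 0.5)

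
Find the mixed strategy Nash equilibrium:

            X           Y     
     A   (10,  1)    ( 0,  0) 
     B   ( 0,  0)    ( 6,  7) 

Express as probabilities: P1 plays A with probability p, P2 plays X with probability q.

p = 0.875, q = 0.375

Work:
Find probabilities that make opponent indifferent:
P2 chooses q to make P1 indifferent between A and B
P1 chooses p to make P2 indifferent between X and Y
Mixed NE: P1 plays (A: 0.875, B: 0.125), P2 plays (X: 0.375, Y: 0.625)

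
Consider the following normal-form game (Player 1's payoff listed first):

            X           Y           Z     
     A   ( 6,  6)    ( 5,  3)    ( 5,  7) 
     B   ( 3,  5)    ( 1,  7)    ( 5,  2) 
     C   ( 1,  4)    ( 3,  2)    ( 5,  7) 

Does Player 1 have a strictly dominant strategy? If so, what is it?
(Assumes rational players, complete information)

No strictly dominant strategy exists for Player 1

Work:
A strategy strictly dominates another if it gives a strictly higher payoff against every opponent action. Compare each pair of P1's strategies column-by-column:
  A vs B: [6 vs 3, 5 vs 1, 5 vs 5] → A does not strictly dominate B (column Z: 5 ≤ 5)
  A vs C: [6 vs 1, 5 vs 3, 5 vs 5] → A does not strictly dominate C (column Z: 5 ≤ 5)
  B vs A: [3 vs 6, 1 vs 5, 5 vs 5] → B does not strictly dominate A (column X: 3 ≤ 6)
  B vs C: [3 vs 1, 1 vs 3, 5 vs 5] → B does not strictly dominate C (column Y: 1 ≤ 3)
  C vs A: [1 vs 6, 3 vs 5, 5 vs 5] → C does not strictly dominate A (column X: 1 ≤ 6)
  C vs B: [1 vs 3, 3 vs 1, 5 vs 5] → C does not strictly dominate B (column X: 1 ≤ 3)
No single strategy strictly dominates all others → no strictly dominant strategy.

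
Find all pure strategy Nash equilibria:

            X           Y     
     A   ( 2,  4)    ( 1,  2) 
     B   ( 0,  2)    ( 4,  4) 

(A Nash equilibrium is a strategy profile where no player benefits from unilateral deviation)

Nash equilibrium: (A, X), (B, Y)

Work:
Best responses:
  P1 vs X: payoffs [2, 0] → best response A (payoff 2)
  P1 vs Y: payoffs [1, 4] → best response B (payoff 4)
  P2 vs A: payoffs [4, 2] → best response X (payoff 4)
  P2 vs B: payoffs [2, 4] → best response Y (payoff 4)
Mutual best responses: (A,X), (B,Y) → Nash equilibria.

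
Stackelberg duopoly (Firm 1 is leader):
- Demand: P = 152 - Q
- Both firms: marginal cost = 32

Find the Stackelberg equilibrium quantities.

q₁* (leader) = 60.0, q₂* (follower) = 30.0

Work:
Follower's reaction: q₂ = (a - c - q₁)/2
Leader substitutes: π₁ = q₁·(a - q₁ - (a-c-q₁)/2 - c)
FOC: q₁* = (152 - 32)/2 = 60.00
Then: q₂* = (152 - 32 - 60.0)/2 = 30.00
Leader has first-mover advantage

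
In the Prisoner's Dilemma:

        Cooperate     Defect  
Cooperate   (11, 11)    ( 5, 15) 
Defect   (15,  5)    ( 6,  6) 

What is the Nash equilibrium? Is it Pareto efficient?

(Defect, Defect) is NE; not Pareto efficient

Work:
Defect dominates Cooperate for both players:
If P2 cooperates: Defect (15) > Cooperate (11)
If P2 defects: Defect (6) > Cooperate (5)
NE: (Defect, Defect) with payoff (6, 6)
But (Cooperate, Cooperate) = (11, 11) Pareto dominates (6, 6)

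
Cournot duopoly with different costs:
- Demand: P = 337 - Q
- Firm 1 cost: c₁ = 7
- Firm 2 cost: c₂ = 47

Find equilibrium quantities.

q₁* = 123.33, q₂* = 83.33

Work:
Reaction: q₁ = (337 - 7 - q₂)/2
Reaction: q₂ = (337 - 47 - q₁)/2
Solve simultaneously:
q₁* = (337 - 2×7 + 47)/3 = 123.33
q₂* = (337 - 2×47 + 7)/3 = 83.33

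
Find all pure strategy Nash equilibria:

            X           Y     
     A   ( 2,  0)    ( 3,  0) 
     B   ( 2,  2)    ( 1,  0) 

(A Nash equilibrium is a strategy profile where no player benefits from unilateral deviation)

Nash equilibrium: (A, X), (A, Y), (B, X)

Work:
Best responses:
  P1 vs X: payoffs [2, 2] → best response A/B (payoff 2)
  P1 vs Y: payoffs [3, 1] → best response A (payoff 3)
  P2 vs A: payoffs [0, 0] → best response X/Y (payoff 0)
  P2 vs B: payoffs [2, 0] → best response X (payoff 2)
Mutual best responses: (A,X), (A,Y), (B,X) → Nash equilibria.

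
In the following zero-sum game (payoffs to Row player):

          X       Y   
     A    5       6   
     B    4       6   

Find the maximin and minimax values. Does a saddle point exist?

Maximin = 5, Minimax = 5, Saddle: True

Work:
Row minimums: [5, 4] → maximin = 5
Column maximums: [5, 6] → minimax = 5
Saddle point exists! Game value = 5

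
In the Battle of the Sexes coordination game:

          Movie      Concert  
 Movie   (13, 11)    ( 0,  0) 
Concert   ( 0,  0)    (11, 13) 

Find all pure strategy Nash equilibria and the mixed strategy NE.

Pure NE: (Movie, Movie) and (Concert, Concert); Mixed NE: p = 0.5417, q = 0.4583

Work:
Check pure NE:
(Movie, Movie): (13, 11) - no unilateral deviation beneficial
(Concert, Concert): (11, 13) - no unilateral deviation beneficial
Mixed NE: P1 plays Movie with p = 0.5417, P2 plays Movie with q = 0.4583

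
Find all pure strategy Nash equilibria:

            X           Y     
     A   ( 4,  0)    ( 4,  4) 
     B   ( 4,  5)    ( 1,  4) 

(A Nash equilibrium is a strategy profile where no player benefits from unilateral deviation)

Nash equilibrium: (A, Y), (B, X)

Work:
Best responses:
  P1 vs X: payoffs [4, 4] → best response A/B (payoff 4)
  P1 vs Y: payoffs [4, 1] → best response A (payoff 4)
  P2 vs A: payoffs [0, 4] → best response Y (payoff 4)
  P2 vs B: payoffs [5, 4] → best response X (payoff 5)
Mutual best responses: (A,Y), (B,X) → Nash equilibria.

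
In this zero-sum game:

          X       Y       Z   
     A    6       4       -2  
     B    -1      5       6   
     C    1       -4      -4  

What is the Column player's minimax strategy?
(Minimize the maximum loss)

Column should play Y, value = 5

Work:
Column player minimizes Row's maximum payoff:
Column X: max payoff to Row = 6
Column Y: max payoff to Row = 5
Column Z: max payoff to Row = 6
Minimum is 5, achieved by column Y.
Minimax strategy: Y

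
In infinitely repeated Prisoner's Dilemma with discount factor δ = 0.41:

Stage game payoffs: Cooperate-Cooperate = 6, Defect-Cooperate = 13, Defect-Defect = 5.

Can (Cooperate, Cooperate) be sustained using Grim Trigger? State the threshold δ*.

δ* = 0.875; since δ = 0.41 < 0.875, cooperation cannot be sustained

Work:
For Grim Trigger:
Cooperate forever: 6/(1-δ)
Defect then punished: 13 + 5·δ/(1-δ)
Need: 6/(1-δ) ≥ 13 + 5·δ/(1-δ)
Solving: δ ≥ (T-R)/(T-P) = (13-6)/(13-5) = 0.875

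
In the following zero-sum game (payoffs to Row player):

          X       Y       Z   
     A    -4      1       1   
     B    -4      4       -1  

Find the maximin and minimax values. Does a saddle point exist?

Maximin = -4, Minimax = -4, Saddle: True

Work:
Row minimums: [-4, -4] → maximin = -4
Column maximums: [-4, 4, 1] → minimax = -4
Saddle point exists! Game value = -4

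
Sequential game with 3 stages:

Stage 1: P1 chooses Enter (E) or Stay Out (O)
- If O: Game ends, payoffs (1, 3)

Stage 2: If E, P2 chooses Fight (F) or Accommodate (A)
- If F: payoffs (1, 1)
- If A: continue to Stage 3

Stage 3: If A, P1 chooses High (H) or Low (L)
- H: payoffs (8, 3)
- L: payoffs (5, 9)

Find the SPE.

SPE: (E, A, H); Outcome (8, 3)

Work:
Stage 3: P1 chooses H (8 vs 5)
Stage 2: P2: F->1, A->3 (anticipating H). Choose A
Stage 1: P1: O->1, E->8 (anticipating A, H). Choose E
SPE path: E -> A -> H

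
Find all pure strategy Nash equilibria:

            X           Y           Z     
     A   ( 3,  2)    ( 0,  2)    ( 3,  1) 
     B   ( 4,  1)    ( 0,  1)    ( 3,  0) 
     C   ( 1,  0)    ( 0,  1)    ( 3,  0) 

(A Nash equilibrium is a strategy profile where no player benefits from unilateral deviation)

Nash equilibrium: (A, Y), (B, X), (B, Y), (C, Y)

Work:
Best responses:
  P1 vs X: payoffs [3, 4, 1] → best response B (payoff 4)
  P1 vs Y: payoffs [0, 0, 0] → best response A/B/C (payoff 0)
  P1 vs Z: payoffs [3, 3, 3] → best response A/B/C (payoff 3)
  P2 vs A: payoffs [2, 2, 1] → best response X/Y (payoff 2)
  P2 vs B: payoffs [1, 1, 0] → best response X/Y (payoff 1)
  P2 vs C: payoffs [0, 1, 0] → best response Y (payoff 1)
Mutual best responses: (A,Y), (B,X), (B,Y), (C,Y) → Nash equilibria.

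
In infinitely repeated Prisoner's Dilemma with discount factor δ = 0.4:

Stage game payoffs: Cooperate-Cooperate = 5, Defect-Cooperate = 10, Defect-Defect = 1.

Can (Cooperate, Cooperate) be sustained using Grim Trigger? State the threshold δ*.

δ* = 0.5556; since δ = 0.4 < 0.5556, cooperation cannot be sustained

Work:
For Grim Trigger:
Cooperate forever: 5/(1-δ)
Defect then punished: 10 + 1·δ/(1-δ)
Need: 5/(1-δ) ≥ 10 + 1·δ/(1-δ)
Solving: δ ≥ (T-R)/(T-P) = (10-5)/(10-1) = 0.5556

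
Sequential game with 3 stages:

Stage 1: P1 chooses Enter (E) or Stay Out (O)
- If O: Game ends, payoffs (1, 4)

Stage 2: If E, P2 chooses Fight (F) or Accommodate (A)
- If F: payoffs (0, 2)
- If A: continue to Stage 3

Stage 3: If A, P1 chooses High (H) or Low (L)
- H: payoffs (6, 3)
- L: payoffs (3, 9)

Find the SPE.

SPE: (E, A, H); Outcome (6, 3)

Work:
Stage 3: P1 chooses H (6 vs 3)
Stage 2: P2: F->2, A->3 (anticipating H). Choose A
Stage 1: P1: O->1, E->6 (anticipating A, H). Choose E
SPE path: E -> A -> H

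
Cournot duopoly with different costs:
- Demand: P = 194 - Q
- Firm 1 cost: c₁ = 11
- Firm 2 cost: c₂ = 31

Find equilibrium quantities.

q₁* = 67.67, q₂* = 47.67

Work:
Reaction: q₁ = (194 - 11 - q₂)/2
Reaction: q₂ = (194 - 31 - q₁)/2
Solve simultaneously:
q₁* = (194 - 2×11 + 31)/3 = 67.67
q₂* = (194 - 2×31 + 11)/3 = 47.67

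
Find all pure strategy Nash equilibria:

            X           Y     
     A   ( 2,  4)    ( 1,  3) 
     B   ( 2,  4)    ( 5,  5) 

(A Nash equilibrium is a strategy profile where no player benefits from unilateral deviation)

Nash equilibrium: (A, X), (B, Y)

Work:
Best responses:
  P1 vs X: payoffs [2, 2] → best response A/B (payoff 2)
  P1 vs Y: payoffs [1, 5] → best response B (payoff 5)
  P2 vs A: payoffs [4, 3] → best response X (payoff 4)
  P2 vs B: payoffs [4, 5] → best response Y (payoff 5)
Mutual best responses: (A,X), (B,Y) → Nash equilibria.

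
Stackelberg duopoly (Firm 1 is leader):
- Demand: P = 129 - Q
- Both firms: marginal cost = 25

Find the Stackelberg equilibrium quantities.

q₁* (leader) = 52.0, q₂* (follower) = 26.0

Work:
Follower's reaction: q₂ = (a - c - q₁)/2
Leader substitutes: π₁ = q₁·(a - q₁ - (a-c-q₁)/2 - c)
FOC: q₁* = (129 - 25)/2 = 52.00
Then: q₂* = (129 - 25 - 52.0)/2 = 26.00
Leader has first-mover advantage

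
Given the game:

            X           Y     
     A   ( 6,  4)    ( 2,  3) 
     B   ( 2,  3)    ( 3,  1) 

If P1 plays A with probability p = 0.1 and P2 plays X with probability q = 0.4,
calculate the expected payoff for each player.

E[P1] = 2.7, E[P2] = 1.96

Work:
E[P1] = p·q·π₁(A,X) + p·(1-q)·π₁(A,Y) + (1-p)·q·π₁(B,X) + (1-p)·(1-q)·π₁(B,Y)
= 0.1·0.4·6 + 0.1·0.6·2 + 0.9·0.4·2 + 0.9·0.6·3
= 2.7

E[P2] = 1.96 (similar calculation)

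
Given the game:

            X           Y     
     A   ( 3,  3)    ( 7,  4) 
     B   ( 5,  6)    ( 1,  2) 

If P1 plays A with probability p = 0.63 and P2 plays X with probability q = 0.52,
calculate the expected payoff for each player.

E[P1] = 4.2392, E[P2] = 3.702

Work:
E[P1] = p·q·π₁(A,X) + p·(1-q)·π₁(A,Y) + (1-p)·q·π₁(B,X) + (1-p)·(1-q)·π₁(B,Y)
= 0.63·0.52·3 + 0.63·0.48·7 + 0.37·0.52·5 + 0.37·0.48·1
= 4.2392

E[P2] = 3.702 (similar calculation)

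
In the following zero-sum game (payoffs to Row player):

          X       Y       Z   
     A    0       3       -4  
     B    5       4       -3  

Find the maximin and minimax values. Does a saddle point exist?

Maximin = -3, Minimax = -3, Saddle: True

Work:
Row minimums: [-4, -3] → maximin = -3
Column maximums: [5, 4, -3] → minimax = -3
Saddle point exists! Game value = -3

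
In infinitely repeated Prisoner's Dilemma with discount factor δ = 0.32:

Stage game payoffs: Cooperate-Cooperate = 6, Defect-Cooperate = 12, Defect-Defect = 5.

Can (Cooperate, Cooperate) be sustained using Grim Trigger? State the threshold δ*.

δ* = 0.8571; since δ = 0.32 < 0.8571, cooperation cannot be sustained

Work:
For Grim Trigger:
Cooperate forever: 6/(1-δ)
Defect then punished: 12 + 5·δ/(1-δ)
Need: 6/(1-δ) ≥ 12 + 5·δ/(1-δ)
Solving: δ ≥ (T-R)/(T-P) = (12-6)/(12-5) = 0.8571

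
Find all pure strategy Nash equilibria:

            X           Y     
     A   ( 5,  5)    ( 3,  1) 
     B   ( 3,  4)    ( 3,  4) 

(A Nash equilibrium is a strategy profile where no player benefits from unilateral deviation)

Nash equilibrium: (A, X), (B, Y)

Work:
Best responses:
  P1 vs X: payoffs [5, 3] → best response A (payoff 5)
  P1 vs Y: payoffs [3, 3] → best response A/B (payoff 3)
  P2 vs A: payoffs [5, 1] → best response X (payoff 5)
  P2 vs B: payoffs [4, 4] → best response X/Y (payoff 4)
Mutual best responses: (A,X), (B,Y) → Nash equilibria.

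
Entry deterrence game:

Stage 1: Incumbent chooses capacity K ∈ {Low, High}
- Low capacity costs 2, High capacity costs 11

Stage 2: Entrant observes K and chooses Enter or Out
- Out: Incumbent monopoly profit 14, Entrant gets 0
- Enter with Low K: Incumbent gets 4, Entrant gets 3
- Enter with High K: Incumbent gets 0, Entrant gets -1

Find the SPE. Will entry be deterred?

SPE: (High, Enter|Low, Out|High); Entry deterred. Incumbent net profit = 3

Work:
After Low K: Entrant enters (3 > 0)
After High K: Entrant stays out (-1 < 0)
Incumbent: Low → 4−2=2, High → 14−11=3
Incumbent chooses High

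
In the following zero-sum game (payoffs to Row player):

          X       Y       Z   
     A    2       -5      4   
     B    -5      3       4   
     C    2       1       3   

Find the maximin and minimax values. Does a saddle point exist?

Maximin = 1, Minimax = 2, Saddle: False

Work:
Row minimums: [-5, -5, 1] → maximin = 1
Column maximums: [2, 3, 4] → minimax = 2
No saddle point (maximin ≠ minimax). Mixed strategy needed.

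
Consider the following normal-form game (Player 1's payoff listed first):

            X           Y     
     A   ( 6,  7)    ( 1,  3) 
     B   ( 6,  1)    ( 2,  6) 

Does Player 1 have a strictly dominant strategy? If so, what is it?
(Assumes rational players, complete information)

No strictly dominant strategy exists for Player 1

Work:
A strategy strictly dominates another if it gives a strictly higher payoff against every opponent action. Compare each pair of P1's strategies column-by-column:
  A vs B: [6 vs 6, 1 vs 2] → A does not strictly dominate B (column X: 6 ≤ 6)
  B vs A: [6 vs 6, 2 vs 1] → B does not strictly dominate A (column X: 6 ≤ 6)
No single strategy strictly dominates all others → no strictly dominant strategy.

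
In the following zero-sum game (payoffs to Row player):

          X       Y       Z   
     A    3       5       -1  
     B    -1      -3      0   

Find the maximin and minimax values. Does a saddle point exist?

Maximin = -1, Minimax = 0, Saddle: False

Work:
Row minimums: [-1, -3] → maximin = -1
Column maximums: [3, 5, 0] → minimax = 0
No saddle point (maximin ≠ minimax). Mixed strategy needed.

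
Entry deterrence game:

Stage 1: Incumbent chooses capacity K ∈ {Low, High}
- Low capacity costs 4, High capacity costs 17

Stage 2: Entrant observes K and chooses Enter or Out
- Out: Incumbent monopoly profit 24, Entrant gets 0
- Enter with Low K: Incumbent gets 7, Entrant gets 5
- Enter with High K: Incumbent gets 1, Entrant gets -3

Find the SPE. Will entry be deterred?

SPE: (High, Enter|Low, Out|High); Entry deterred. Incumbent net profit = 7

Work:
After Low K: Entrant enters (5 > 0)
After High K: Entrant stays out (-3 < 0)
Incumbent: Low → 7−4=3, High → 24−17=7
Incumbent chooses High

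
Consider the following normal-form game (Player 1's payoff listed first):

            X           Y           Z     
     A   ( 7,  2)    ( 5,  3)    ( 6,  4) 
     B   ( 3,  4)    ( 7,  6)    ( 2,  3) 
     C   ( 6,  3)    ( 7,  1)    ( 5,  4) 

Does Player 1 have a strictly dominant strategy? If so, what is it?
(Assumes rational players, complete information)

No strictly dominant strategy exists for Player 1

Work:
A strategy strictly dominates another if it gives a strictly higher payoff against every opponent action. Compare each pair of P1's strategies column-by-column:
  A vs B: [7 vs 3, 5 vs 7, 6 vs 2] → A does not strictly dominate B (column Y: 5 ≤ 7)
  A vs C: [7 vs 6, 5 vs 7, 6 vs 5] → A does not strictly dominate C (column Y: 5 ≤ 7)
  B vs A: [3 vs 7, 7 vs 5, 2 vs 6] → B does not strictly dominate A (column X: 3 ≤ 7)
  B vs C: [3 vs 6, 7 vs 7, 2 vs 5] → B does not strictly dominate C (column X: 3 ≤ 6)
  C vs A: [6 vs 7, 7 vs 5, 5 vs 6] → C does not strictly dominate A (column X: 6 ≤ 7)
  C vs B: [6 vs 3, 7 vs 7, 5 vs 2] → C does not strictly dominate B (column Y: 7 ≤ 7)
No single strategy strictly dominates all others → no strictly dominant strategy.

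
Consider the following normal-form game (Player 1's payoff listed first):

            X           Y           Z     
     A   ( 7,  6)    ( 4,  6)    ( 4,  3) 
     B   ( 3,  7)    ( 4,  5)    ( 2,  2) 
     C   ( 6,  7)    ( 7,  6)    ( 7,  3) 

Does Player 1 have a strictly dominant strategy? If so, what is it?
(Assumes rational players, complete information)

No strictly dominant strategy exists for Player 1

Work:
A strategy strictly dominates another if it gives a strictly higher payoff against every opponent action. Compare each pair of P1's strategies column-by-column:
  A vs B: [7 vs 3, 4 vs 4, 4 vs 2] → A does not strictly dominate B (column Y: 4 ≤ 4)
  A vs C: [7 vs 6, 4 vs 7, 4 vs 7] → A does not strictly dominate C (column Y: 4 ≤ 7)
  B vs A: [3 vs 7, 4 vs 4, 2 vs 4] → B does not strictly dominate A (column X: 3 ≤ 7)
  B vs C: [3 vs 6, 4 vs 7, 2 vs 7] → B does not strictly dominate C (column X: 3 ≤ 6)
  C vs A: [6 vs 7, 7 vs 4, 7 vs 4] → C does not strictly dominate A (column X: 6 ≤ 7)
  C vs B: [6 vs 3, 7 vs 4, 7 vs 2] → C strictly dominates B
No single strategy strictly dominates all others → no strictly dominant strategy.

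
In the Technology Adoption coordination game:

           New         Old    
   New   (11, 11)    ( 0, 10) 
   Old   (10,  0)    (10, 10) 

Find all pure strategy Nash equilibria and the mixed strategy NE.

Pure NE: (New, New) and (Old, Old); Mixed NE: p = 0.9091, q = 0.9091

Work:
Check pure NE:
(New, New): (11, 11) - no unilateral deviation beneficial
(Old, Old): (10, 10) - no unilateral deviation beneficial
Mixed NE: P1 plays New with p = 0.9091, P2 plays New with q = 0.9091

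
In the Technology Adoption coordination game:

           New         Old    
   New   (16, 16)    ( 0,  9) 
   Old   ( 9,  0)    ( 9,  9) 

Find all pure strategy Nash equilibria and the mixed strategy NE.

Pure NE: (New, New) and (Old, Old); Mixed NE: p = 0.5625, q = 0.5625

Work:
Check pure NE:
(New, New): (16, 16) - no unilateral deviation beneficial
(Old, Old): (9, 9) - no unilateral deviation beneficial
Mixed NE: P1 plays New with p = 0.5625, P2 plays New with q = 0.5625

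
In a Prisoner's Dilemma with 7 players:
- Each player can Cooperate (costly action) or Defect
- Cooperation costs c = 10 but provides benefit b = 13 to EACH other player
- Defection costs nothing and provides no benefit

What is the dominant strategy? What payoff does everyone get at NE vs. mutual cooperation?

Dominant: Defect; NE payoff = 0; Coop payoff = 68

Work:
Defect dominates (saves cost c = 10, benefit to others is external)
NE: All defect → everyone gets 0
If all cooperate: each receives (6)×13 - 10 = 68
Social dilemma: 68 > 0 but NE gives 0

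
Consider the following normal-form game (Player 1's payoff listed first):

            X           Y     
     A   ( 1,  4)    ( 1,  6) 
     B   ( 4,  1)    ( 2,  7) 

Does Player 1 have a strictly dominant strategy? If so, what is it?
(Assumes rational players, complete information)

Yes, Player 1's strictly dominant strategy is B

Work:
A strategy strictly dominates another if it gives a strictly higher payoff against every opponent action. Compare each pair of P1's strategies column-by-column:
  A vs B: [1 vs 4, 1 vs 2] → A does not strictly dominate B (column X: 1 ≤ 4)
  B vs A: [4 vs 1, 2 vs 1] → B strictly dominates A
B strictly dominates every other strategy → strictly dominant.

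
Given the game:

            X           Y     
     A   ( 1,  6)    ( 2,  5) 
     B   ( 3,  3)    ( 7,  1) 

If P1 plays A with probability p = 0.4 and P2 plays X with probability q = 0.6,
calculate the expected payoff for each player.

E[P1] = 3.32, E[P2] = 3.56

Work:
E[P1] = p·q·π₁(A,X) + p·(1-q)·π₁(A,Y) + (1-p)·q·π₁(B,X) + (1-p)·(1-q)·π₁(B,Y)
= 0.4·0.6·1 + 0.4·0.4·2 + 0.6·0.6·3 + 0.6·0.4·7
= 3.32

E[P2] = 3.56 (similar calculation)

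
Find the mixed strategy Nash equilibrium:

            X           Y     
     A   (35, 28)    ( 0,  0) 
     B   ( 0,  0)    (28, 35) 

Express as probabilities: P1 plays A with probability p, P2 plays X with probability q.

p = 0.5556, q = 0.4444

Work:
Find probabilities that make opponent indifferent:
P2 chooses q to make P1 indifferent between A and B
P1 chooses p to make P2 indifferent between X and Y
Mixed NE: P1 plays (A: 0.5556, B: 0.4444), P2 plays (X: 0.4444, Y: 0.5556)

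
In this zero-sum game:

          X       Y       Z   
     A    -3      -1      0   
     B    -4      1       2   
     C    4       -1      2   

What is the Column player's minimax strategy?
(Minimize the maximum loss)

Column should play Y, value = 1

Work:
Column player minimizes Row's maximum payoff:
Column X: max payoff to Row = 4
Column Y: max payoff to Row = 1
Column Z: max payoff to Row = 2
Minimum is 1, achieved by column Y.
Minimax strategy: Y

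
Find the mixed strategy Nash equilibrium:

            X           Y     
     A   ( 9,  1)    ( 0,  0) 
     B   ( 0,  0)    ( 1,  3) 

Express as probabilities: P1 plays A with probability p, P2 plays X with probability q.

p = 0.75, q = 0.1

Work:
Find probabilities that make opponent indifferent:
P2 chooses q to make P1 indifferent between A and B
P1 chooses p to make P2 indifferent between X and Y
Mixed NE: P1 plays (A: 0.75, B: 0.25), P2 plays (X: 0.1, Y: 0.9)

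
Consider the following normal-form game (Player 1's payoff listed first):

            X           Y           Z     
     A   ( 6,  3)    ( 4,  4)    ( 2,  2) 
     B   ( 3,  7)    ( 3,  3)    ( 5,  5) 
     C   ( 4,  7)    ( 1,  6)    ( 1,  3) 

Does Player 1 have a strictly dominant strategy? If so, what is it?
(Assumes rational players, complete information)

No strictly dominant strategy exists for Player 1

Work:
A strategy strictly dominates another if it gives a strictly higher payoff against every opponent action. Compare each pair of P1's strategies column-by-column:
  A vs B: [6 vs 3, 4 vs 3, 2 vs 5] → A does not strictly dominate B (column Z: 2 ≤ 5)
  A vs C: [6 vs 4, 4 vs 1, 2 vs 1] → A strictly dominates C
  B vs A: [3 vs 6, 3 vs 4, 5 vs 2] → B does not strictly dominate A (column X: 3 ≤ 6)
  B vs C: [3 vs 4, 3 vs 1, 5 vs 1] → B does not strictly dominate C (column X: 3 ≤ 4)
  C vs A: [4 vs 6, 1 vs 4, 1 vs 2] → C does not strictly dominate A (column X: 4 ≤ 6)
  C vs B: [4 vs 3, 1 vs 3, 1 vs 5] → C does not strictly dominate B (column Y: 1 ≤ 3)
No single strategy strictly dominates all others → no strictly dominant strategy.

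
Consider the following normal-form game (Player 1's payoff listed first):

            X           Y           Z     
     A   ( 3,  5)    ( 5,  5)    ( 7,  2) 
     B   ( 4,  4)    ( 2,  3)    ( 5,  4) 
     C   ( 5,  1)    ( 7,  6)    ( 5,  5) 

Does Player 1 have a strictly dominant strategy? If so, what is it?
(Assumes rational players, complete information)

No strictly dominant strategy exists for Player 1

Work:
A strategy strictly dominates another if it gives a strictly higher payoff against every opponent action. Compare each pair of P1's strategies column-by-column:
  A vs B: [3 vs 4, 5 vs 2, 7 vs 5] → A does not strictly dominate B (column X: 3 ≤ 4)
  A vs C: [3 vs 5, 5 vs 7, 7 vs 5] → A does not strictly dominate C (column X: 3 ≤ 5)
  B vs A: [4 vs 3, 2 vs 5, 5 vs 7] → B does not strictly dominate A (column Y: 2 ≤ 5)
  B vs C: [4 vs 5, 2 vs 7, 5 vs 5] → B does not strictly dominate C (column X: 4 ≤ 5)
  C vs A: [5 vs 3, 7 vs 5, 5 vs 7] → C does not strictly dominate A (column Z: 5 ≤ 7)
  C vs B: [5 vs 4, 7 vs 2, 5 vs 5] → C does not strictly dominate B (column Z: 5 ≤ 5)
No single strategy strictly dominates all others → no strictly dominant strategy.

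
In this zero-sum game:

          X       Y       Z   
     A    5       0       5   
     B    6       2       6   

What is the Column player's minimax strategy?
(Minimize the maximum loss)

Column should play Y, value = 2

Work:
Column player minimizes Row's maximum payoff:
Column X: max payoff to Row = 6
Column Y: max payoff to Row = 2
Column Z: max payoff to Row = 6
Minimum is 2, achieved by column Y.
Minimax strategy: Y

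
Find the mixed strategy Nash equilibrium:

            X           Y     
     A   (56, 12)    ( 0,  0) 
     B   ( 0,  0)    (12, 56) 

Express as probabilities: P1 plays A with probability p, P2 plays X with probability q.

p = 0.8235, q = 0.1765

Work:
Find probabilities that make opponent indifferent:
P2 chooses q to make P1 indifferent between A and B
P1 chooses p to make P2 indifferent between X and Y
Mixed NE: P1 plays (A: 0.8235, B: 0.1765), P2 plays (X: 0.1765, Y: 0.8235)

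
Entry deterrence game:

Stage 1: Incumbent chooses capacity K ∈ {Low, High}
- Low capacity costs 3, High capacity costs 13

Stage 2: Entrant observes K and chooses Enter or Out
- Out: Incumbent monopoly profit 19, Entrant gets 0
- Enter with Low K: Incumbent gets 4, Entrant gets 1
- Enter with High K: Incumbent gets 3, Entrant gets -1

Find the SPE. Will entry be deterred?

SPE: (High, Enter|Low, Out|High); Entry deterred. Incumbent net profit = 6

Work:
After Low K: Entrant enters (1 > 0)
After High K: Entrant stays out (-1 < 0)
Incumbent: Low → 4−3=1, High → 19−13=6
Incumbent chooses High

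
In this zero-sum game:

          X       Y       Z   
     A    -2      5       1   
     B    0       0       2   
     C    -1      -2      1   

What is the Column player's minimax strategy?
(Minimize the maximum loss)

Column should play X, value = 0

Work:
Column player minimizes Row's maximum payoff:
Column X: max payoff to Row = 0
Column Y: max payoff to Row = 5
Column Z: max payoff to Row = 2
Minimum is 0, achieved by column X.
Minimax strategy: X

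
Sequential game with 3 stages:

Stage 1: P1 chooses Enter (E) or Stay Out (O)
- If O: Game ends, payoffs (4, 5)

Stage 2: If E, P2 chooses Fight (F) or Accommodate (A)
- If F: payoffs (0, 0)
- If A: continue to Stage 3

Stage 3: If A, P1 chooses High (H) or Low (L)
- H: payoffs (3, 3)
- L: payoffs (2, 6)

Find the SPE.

SPE: (O, A, H); Outcome (4, 5)

Work:
Stage 3: P1 chooses H (3 vs 2)
Stage 2: P2: F->0, A->3 (anticipating H). Choose A
Stage 1: P1: O->4, E->3 (anticipating A, H). Choose O
SPE path: O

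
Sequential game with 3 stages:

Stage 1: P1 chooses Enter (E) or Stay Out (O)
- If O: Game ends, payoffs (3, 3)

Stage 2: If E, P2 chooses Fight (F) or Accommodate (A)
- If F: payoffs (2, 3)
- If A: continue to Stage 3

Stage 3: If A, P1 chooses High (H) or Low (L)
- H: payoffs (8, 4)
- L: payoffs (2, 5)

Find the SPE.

SPE: (E, A, H); Outcome (8, 4)

Work:
Stage 3: P1 chooses H (8 vs 2)
Stage 2: P2: F->3, A->4 (anticipating H). Choose A
Stage 1: P1: O->3, E->8 (anticipating A, H). Choose E
SPE path: E -> A -> H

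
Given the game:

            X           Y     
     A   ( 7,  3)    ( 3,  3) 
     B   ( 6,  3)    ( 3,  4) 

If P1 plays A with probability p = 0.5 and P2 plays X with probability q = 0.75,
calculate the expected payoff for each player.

E[P1] = 5.625, E[P2] = 3.125

Work:
E[P1] = p·q·π₁(A,X) + p·(1-q)·π₁(A,Y) + (1-p)·q·π₁(B,X) + (1-p)·(1-q)·π₁(B,Y)
= 0.5·0.75·7 + 0.5·0.25·3 + 0.5·0.75·6 + 0.5·0.25·3
= 5.625

E[P2] = 3.125 (similar calculation)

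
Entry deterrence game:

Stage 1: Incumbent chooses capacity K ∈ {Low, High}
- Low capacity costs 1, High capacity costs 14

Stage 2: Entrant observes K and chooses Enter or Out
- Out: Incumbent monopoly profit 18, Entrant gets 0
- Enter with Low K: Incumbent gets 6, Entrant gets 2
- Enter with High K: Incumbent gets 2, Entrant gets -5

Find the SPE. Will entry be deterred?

SPE: (Low, Enter|Low, Out|High); Entry not deterred. Incumbent net profit = 5, Entrant gets 2

Work:
After Low K: Entrant enters (2 > 0)
After High K: Entrant stays out (-5 < 0)
Incumbent: Low → 6−1=5, High → 18−14=4
Incumbent chooses Low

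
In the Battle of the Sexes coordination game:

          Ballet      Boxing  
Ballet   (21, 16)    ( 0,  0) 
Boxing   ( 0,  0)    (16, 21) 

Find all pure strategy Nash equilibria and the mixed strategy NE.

Pure NE: (Ballet, Ballet) and (Boxing, Boxing); Mixed NE: p = 0.5676, q = 0.4324

Work:
Check pure NE:
(Ballet, Ballet): (21, 16) - no unilateral deviation beneficial
(Boxing, Boxing): (16, 21) - no unilateral deviation beneficial
Mixed NE: P1 plays Ballet with p = 0.5676, P2 plays Ballet with q = 0.4324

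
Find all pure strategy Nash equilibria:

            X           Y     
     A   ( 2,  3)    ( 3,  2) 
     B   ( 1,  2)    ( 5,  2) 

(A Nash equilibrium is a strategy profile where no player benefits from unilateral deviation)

Nash equilibrium: (A, X), (B, Y)

Work:
Best responses:
  P1 vs X: payoffs [2, 1] → best response A (payoff 2)
  P1 vs Y: payoffs [3, 5] → best response B (payoff 5)
  P2 vs A: payoffs [3, 2] → best response X (payoff 3)
  P2 vs B: payoffs [2, 2] → best response X/Y (payoff 2)
Mutual best responses: (A,X), (B,Y) → Nash equilibria.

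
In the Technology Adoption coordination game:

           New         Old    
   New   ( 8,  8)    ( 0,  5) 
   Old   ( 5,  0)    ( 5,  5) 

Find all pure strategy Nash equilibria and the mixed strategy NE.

Pure NE: (New, New) and (Old, Old); Mixed NE: p = 0.625, q = 0.625

Work:
Check pure NE:
(New, New): (8, 8) - no unilateral deviation beneficial
(Old, Old): (5, 5) - no unilateral deviation beneficial
Mixed NE: P1 plays New with p = 0.625, P2 plays New with q = 0.625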